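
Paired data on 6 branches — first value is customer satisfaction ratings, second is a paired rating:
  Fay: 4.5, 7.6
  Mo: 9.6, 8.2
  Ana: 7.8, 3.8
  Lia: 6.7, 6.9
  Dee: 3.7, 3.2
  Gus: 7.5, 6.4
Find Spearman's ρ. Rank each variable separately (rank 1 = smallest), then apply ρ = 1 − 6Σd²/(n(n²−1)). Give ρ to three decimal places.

Ranks of variable 1: 2, 6, 5, 3, 1, 4
Ranks of variable 2: 5, 6, 2, 4, 1, 3
d = r₁ − r₂: -3, 0, 3, -1, 0, 1
d²: 9, 0, 9, 1, 0, 1; Σd² = 20
ρ = 1 − 6·20/(6·35) = 1 − 120/210 = 0.429

0.429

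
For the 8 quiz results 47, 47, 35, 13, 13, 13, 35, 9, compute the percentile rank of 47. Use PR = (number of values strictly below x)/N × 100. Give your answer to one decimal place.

75.0

N = 8.
Strictly below 47: 6. Equal to 47: 2.
PR = 6/8 × 100 = 75.0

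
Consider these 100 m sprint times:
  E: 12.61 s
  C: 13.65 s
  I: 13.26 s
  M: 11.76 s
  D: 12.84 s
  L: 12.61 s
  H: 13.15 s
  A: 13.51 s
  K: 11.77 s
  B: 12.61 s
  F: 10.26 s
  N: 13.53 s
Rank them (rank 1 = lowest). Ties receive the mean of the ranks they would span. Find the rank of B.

Sorted (ascending): 10.26, 11.76, 11.77, 12.61, 12.61, 12.61, 12.84, 13.15, 13.26, 13.51, 13.53, 13.65
The 3 values of 12.61 occupy positions 4–6 → average rank 5.
B has value 12.61 s → rank 5.

5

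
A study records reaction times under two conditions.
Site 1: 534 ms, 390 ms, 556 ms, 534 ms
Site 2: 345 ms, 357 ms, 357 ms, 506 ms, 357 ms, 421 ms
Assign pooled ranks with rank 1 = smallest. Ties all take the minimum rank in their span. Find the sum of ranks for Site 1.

Sorted (ascending): 345, 357, 357, 357, 390, 421, 506, 534, 534, 556
The 3 values of 357 occupy positions 2–4 → each gets rank 2.
The 2 values of 534 occupy positions 8–9 → each gets rank 8.
Site 1 values → pooled ranks: 534→8, 390→5, 556→10, 534→8
Rank sum = 8 + 5 + 10 + 8 = 31

31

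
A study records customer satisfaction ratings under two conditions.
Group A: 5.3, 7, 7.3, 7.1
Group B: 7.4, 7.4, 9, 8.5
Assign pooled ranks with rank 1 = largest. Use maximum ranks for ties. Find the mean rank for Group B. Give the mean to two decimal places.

2.75

Sorted (descending): 9, 8.5, 7.4, 7.4, 7.3, 7.1, 7, 5.3
The 2 values of 7.4 occupy positions 3–4 → each gets rank 4.
Group B values → pooled ranks: 7.4→4, 7.4→4, 9→1, 8.5→2
Mean rank = (4 + 4 + 1 + 2) / 4 = 2.75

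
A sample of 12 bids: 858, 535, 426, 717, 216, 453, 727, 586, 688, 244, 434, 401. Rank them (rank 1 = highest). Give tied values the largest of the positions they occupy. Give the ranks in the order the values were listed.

Sorted (descending): 858, 727, 717, 688, 586, 535, 453, 434, 426, 401, 244, 216
No ties — each value takes its position as its rank.

1, 6, 9, 3, 12, 7, 2, 5, 4, 11, 8, 10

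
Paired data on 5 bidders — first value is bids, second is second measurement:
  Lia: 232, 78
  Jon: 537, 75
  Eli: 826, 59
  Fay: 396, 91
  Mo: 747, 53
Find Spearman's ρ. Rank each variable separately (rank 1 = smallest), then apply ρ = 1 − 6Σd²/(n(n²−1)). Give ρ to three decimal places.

-0.800

Ranks of variable 1: 1, 3, 5, 2, 4
Ranks of variable 2: 4, 3, 2, 5, 1
d = r₁ − r₂: -3, 0, 3, -3, 3
d²: 9, 0, 9, 9, 9; Σd² = 36
ρ = 1 − 6·36/(5·24) = 1 − 216/120 = -0.800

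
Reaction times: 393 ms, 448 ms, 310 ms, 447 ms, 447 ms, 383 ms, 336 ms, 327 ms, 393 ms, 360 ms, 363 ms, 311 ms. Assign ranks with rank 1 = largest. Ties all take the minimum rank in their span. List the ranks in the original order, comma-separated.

4, 1, 12, 2, 2, 6, 9, 10, 4, 8, 7, 11

Sorted (descending): 448, 447, 447, 393, 393, 383, 363, 360, 336, 327, 311, 310
The 2 values of 447 occupy positions 2–3 → each gets rank 2.
The 2 values of 393 occupy positions 4–5 → each gets rank 4.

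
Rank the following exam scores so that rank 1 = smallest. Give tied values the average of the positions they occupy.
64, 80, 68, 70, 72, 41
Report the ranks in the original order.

Sorted (ascending): 41, 64, 68, 70, 72, 80
No ties — each value takes its position as its rank.

2, 6, 3, 4, 5, 1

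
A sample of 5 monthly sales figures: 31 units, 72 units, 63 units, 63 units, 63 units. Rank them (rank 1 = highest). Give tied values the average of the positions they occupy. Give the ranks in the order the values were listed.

Sorted (descending): 72, 63, 63, 63, 31
The 3 values of 63 occupy positions 2–4 → average rank 3.

5, 1, 3, 3, 3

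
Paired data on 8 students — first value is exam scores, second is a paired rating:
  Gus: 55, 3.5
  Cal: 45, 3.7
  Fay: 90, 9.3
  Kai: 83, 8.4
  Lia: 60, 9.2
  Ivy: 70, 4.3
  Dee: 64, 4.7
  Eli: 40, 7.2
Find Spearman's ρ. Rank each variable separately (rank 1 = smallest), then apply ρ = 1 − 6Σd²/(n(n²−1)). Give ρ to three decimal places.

0.524

Ranks of variable 1: 3, 2, 8, 7, 4, 6, 5, 1
Ranks of variable 2: 1, 2, 8, 6, 7, 3, 4, 5
d = r₁ − r₂: 2, 0, 0, 1, -3, 3, 1, -4
d²: 4, 0, 0, 1, 9, 9, 1, 16; Σd² = 40
ρ = 1 − 6·40/(8·63) = 1 − 240/504 = 0.524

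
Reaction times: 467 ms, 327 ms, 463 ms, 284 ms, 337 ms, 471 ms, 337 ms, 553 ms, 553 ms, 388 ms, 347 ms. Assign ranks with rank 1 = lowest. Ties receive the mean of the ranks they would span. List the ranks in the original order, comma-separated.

8, 2, 7, 1, 3.5, 9, 3.5, 10.5, 10.5, 6, 5

Sorted (ascending): 284, 327, 337, 337, 347, 388, 463, 467, 471, 553, 553
The 2 values of 337 occupy positions 3–4 → average rank (3+4)/2 = 3.5.
The 2 values of 553 occupy positions 10–11 → average rank (10+11)/2 = 10.5.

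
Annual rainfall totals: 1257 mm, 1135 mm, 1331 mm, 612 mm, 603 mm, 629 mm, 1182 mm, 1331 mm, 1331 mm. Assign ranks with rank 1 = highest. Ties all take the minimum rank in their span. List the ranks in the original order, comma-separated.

4, 6, 1, 8, 9, 7, 5, 1, 1

Sorted (descending): 1331, 1331, 1331, 1257, 1182, 1135, 629, 612, 603
The 3 values of 1331 occupy positions 1–3 → each gets rank 1.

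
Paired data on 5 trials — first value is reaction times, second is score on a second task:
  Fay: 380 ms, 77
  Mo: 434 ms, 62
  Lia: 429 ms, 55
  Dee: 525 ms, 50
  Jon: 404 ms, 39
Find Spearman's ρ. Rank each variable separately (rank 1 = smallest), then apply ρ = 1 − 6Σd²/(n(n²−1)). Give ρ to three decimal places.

-0.300

Ranks of variable 1: 1, 4, 3, 5, 2
Ranks of variable 2: 5, 4, 3, 2, 1
d = r₁ − r₂: -4, 0, 0, 3, 1
d²: 16, 0, 0, 9, 1; Σd² = 26
ρ = 1 − 6·26/(5·24) = 1 − 156/120 = -0.300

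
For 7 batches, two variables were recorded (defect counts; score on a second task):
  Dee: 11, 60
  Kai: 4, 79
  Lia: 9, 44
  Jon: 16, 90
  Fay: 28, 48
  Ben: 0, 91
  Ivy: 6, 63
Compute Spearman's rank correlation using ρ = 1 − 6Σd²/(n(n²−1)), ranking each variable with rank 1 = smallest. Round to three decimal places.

Ranks of variable 1: 5, 2, 4, 6, 7, 1, 3
Ranks of variable 2: 3, 5, 1, 6, 2, 7, 4
d = r₁ − r₂: 2, -3, 3, 0, 5, -6, -1
d²: 4, 9, 9, 0, 25, 36, 1; Σd² = 84
ρ = 1 − 6·84/(7·48) = 1 − 504/336 = -0.500

-0.500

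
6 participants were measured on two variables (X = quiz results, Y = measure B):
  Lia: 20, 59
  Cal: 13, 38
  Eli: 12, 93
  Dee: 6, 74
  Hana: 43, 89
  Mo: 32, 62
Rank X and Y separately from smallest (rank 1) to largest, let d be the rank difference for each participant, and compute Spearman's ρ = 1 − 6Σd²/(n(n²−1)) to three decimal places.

Ranks of variable 1: 4, 3, 2, 1, 6, 5
Ranks of variable 2: 2, 1, 6, 4, 5, 3
d = r₁ − r₂: 2, 2, -4, -3, 1, 2
d²: 4, 4, 16, 9, 1, 4; Σd² = 38
ρ = 1 − 6·38/(6·35) = 1 − 228/210 = -0.086

-0.086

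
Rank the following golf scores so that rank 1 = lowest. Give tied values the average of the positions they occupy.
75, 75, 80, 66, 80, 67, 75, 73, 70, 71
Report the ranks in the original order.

Sorted (ascending): 66, 67, 70, 71, 73, 75, 75, 75, 80, 80
The 3 values of 75 occupy positions 6–8 → average rank 7.
The 2 values of 80 occupy positions 9–10 → average rank (9+10)/2 = 9.5.

7, 7, 9.5, 1, 9.5, 2, 7, 5, 3, 4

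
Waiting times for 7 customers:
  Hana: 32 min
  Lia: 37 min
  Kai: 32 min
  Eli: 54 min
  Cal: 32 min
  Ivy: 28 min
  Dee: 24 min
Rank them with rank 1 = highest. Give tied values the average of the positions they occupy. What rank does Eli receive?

1

Sorted (descending): 54, 37, 32, 32, 32, 28, 24
The 3 values of 32 occupy positions 3–5 → average rank 4.
Eli has value 54 min → rank 1.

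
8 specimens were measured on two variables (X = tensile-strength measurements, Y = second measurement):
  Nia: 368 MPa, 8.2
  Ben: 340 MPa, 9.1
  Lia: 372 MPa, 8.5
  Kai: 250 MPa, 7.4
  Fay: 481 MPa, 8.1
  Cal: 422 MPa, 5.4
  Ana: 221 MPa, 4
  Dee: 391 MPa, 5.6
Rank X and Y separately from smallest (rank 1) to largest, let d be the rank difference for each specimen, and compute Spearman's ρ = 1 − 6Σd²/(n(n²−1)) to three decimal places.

Ranks of variable 1: 4, 3, 5, 2, 8, 7, 1, 6
Ranks of variable 2: 6, 8, 7, 4, 5, 2, 1, 3
d = r₁ − r₂: -2, -5, -2, -2, 3, 5, 0, 3
d²: 4, 25, 4, 4, 9, 25, 0, 9; Σd² = 80
ρ = 1 − 6·80/(8·63) = 1 − 480/504 = 0.048

0.048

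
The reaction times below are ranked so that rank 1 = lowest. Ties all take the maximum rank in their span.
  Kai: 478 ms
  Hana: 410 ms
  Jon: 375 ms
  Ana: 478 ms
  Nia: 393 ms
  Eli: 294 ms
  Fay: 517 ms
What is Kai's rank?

Sorted (ascending): 294, 375, 393, 410, 478, 478, 517
The 2 values of 478 occupy positions 5–6 → each gets rank 6.
Kai has value 478 ms → rank 6.

6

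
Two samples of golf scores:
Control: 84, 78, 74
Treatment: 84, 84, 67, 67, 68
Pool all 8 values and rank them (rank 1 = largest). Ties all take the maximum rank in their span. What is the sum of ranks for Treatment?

28

Sorted (descending): 84, 84, 84, 78, 74, 68, 67, 67
The 3 values of 84 occupy positions 1–3 → each gets rank 3.
The 2 values of 67 occupy positions 7–8 → each gets rank 8.
Treatment values → pooled ranks: 84→3, 84→3, 67→8, 67→8, 68→6
Rank sum = 3 + 3 + 8 + 8 + 6 = 28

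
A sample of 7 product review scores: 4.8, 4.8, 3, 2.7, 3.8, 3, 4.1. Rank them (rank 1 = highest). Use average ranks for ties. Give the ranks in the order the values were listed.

1.5, 1.5, 5.5, 7, 4, 5.5, 3

Sorted (descending): 4.8, 4.8, 4.1, 3.8, 3, 3, 2.7
The 2 values of 4.8 occupy positions 1–2 → average rank (1+2)/2 = 1.5.
The 2 values of 3 occupy positions 5–6 → average rank (5+6)/2 = 5.5.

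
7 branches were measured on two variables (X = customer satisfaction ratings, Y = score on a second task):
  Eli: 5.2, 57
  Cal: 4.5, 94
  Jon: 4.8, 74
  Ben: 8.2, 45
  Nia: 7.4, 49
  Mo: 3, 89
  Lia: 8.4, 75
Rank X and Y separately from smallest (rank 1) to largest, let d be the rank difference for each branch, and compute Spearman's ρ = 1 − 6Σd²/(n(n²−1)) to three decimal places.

Ranks of variable 1: 4, 2, 3, 6, 5, 1, 7
Ranks of variable 2: 3, 7, 4, 1, 2, 6, 5
d = r₁ − r₂: 1, -5, -1, 5, 3, -5, 2
d²: 1, 25, 1, 25, 9, 25, 4; Σd² = 90
ρ = 1 − 6·90/(7·48) = 1 − 540/336 = -0.607

-0.607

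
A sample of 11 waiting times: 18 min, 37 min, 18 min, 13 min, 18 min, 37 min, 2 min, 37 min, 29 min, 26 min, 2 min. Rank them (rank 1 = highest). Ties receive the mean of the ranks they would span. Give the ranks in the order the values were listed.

7, 2, 7, 9, 7, 2, 10.5, 2, 4, 5, 10.5

Sorted (descending): 37, 37, 37, 29, 26, 18, 18, 18, 13, 2, 2
The 3 values of 37 occupy positions 1–3 → average rank 2.
The 3 values of 18 occupy positions 6–8 → average rank 7.
The 2 values of 2 occupy positions 10–11 → average rank (10+11)/2 = 10.5.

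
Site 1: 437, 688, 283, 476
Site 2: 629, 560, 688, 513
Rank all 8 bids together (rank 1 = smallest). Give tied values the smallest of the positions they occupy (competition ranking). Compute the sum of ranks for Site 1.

13

Sorted (ascending): 283, 437, 476, 513, 560, 629, 688, 688
The 2 values of 688 occupy positions 7–8 → each gets rank 7.
Site 1 values → pooled ranks: 437→2, 688→7, 283→1, 476→3
Rank sum = 2 + 7 + 1 + 3 = 13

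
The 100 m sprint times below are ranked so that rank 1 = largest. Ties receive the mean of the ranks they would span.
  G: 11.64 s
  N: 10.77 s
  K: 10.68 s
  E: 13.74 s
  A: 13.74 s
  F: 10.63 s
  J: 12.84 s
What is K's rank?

Sorted (descending): 13.74, 13.74, 12.84, 11.64, 10.77, 10.68, 10.63
The 2 values of 13.74 occupy positions 1–2 → average rank (1+2)/2 = 1.5.
K has value 10.68 s → rank 6.

6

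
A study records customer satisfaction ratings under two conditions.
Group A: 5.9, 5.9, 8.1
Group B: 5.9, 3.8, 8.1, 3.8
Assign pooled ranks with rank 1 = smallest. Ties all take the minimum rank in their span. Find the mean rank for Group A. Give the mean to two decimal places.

4.00

Sorted (ascending): 3.8, 3.8, 5.9, 5.9, 5.9, 8.1, 8.1
The 2 values of 3.8 occupy positions 1–2 → each gets rank 1.
The 3 values of 5.9 occupy positions 3–5 → each gets rank 3.
The 2 values of 8.1 occupy positions 6–7 → each gets rank 6.
Group A values → pooled ranks: 5.9→3, 5.9→3, 8.1→6
Mean rank = (3 + 3 + 6) / 3 = 4.00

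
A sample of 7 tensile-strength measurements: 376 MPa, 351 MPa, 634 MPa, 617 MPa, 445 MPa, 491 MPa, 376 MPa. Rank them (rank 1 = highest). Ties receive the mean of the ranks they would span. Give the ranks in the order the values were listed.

Sorted (descending): 634, 617, 491, 445, 376, 376, 351
The 2 values of 376 occupy positions 5–6 → average rank (5+6)/2 = 5.5.

5.5, 7, 1, 2, 4, 3, 5.5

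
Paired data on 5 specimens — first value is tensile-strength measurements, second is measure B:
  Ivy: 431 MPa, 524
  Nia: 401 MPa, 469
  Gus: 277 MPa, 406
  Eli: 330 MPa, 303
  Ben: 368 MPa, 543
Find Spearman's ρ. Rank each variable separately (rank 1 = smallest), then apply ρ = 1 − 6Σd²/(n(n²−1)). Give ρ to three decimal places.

0.600

Ranks of variable 1: 5, 4, 1, 2, 3
Ranks of variable 2: 4, 3, 2, 1, 5
d = r₁ − r₂: 1, 1, -1, 1, -2
d²: 1, 1, 1, 1, 4; Σd² = 8
ρ = 1 − 6·8/(5·24) = 1 − 48/120 = 0.600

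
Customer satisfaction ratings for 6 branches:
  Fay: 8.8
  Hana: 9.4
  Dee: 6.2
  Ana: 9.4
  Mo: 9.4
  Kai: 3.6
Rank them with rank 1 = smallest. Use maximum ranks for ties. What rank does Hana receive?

Sorted (ascending): 3.6, 6.2, 8.8, 9.4, 9.4, 9.4
The 3 values of 9.4 occupy positions 4–6 → each gets rank 6.
Hana has value 9.4 → rank 6.

6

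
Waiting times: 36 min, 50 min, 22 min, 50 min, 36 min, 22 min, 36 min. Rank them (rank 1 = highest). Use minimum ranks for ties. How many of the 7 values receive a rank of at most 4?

5

Sorted (descending): 50, 50, 36, 36, 36, 22, 22
The 2 values of 50 occupy positions 1–2 → each gets rank 1.
The 3 values of 36 occupy positions 3–5 → each gets rank 3.
The 2 values of 22 occupy positions 6–7 → each gets rank 6.
Ranks ≤ 4: {1, 1, 3, 3, 3} → 5 values.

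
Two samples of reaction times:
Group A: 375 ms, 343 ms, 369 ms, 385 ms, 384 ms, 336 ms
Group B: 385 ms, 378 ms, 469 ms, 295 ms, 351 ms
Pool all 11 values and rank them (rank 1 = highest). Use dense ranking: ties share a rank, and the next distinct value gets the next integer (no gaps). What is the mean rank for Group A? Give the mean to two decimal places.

Sorted (descending): 469, 385, 385, 384, 378, 375, 369, 351, 343, 336, 295
The 2 values of 385 share dense rank 2.
Remaining distinct values take the next consecutive integers.
Group A values → pooled ranks: 375→5, 343→8, 369→6, 385→2, 384→3, 336→9
Mean rank = (5 + 8 + 6 + 2 + 3 + 9) / 6 = 5.50

5.50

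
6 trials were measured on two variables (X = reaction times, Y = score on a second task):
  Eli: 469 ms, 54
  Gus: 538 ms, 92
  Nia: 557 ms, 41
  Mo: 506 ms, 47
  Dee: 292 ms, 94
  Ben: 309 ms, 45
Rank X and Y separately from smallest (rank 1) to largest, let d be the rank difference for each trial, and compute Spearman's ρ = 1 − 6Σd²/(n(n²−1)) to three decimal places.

-0.486

Ranks of variable 1: 3, 5, 6, 4, 1, 2
Ranks of variable 2: 4, 5, 1, 3, 6, 2
d = r₁ − r₂: -1, 0, 5, 1, -5, 0
d²: 1, 0, 25, 1, 25, 0; Σd² = 52
ρ = 1 − 6·52/(6·35) = 1 − 312/210 = -0.486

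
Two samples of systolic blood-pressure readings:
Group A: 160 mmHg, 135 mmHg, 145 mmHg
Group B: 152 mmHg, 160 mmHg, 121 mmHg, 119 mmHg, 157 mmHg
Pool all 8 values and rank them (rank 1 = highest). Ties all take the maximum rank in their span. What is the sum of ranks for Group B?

Sorted (descending): 160, 160, 157, 152, 145, 135, 121, 119
The 2 values of 160 occupy positions 1–2 → each gets rank 2.
Group B values → pooled ranks: 152→4, 160→2, 121→7, 119→8, 157→3
Rank sum = 4 + 2 + 7 + 8 + 3 = 24

24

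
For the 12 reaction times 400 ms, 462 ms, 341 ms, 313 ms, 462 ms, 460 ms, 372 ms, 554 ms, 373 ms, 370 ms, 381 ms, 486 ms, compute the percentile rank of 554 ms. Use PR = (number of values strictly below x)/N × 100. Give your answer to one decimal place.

91.7

N = 12.
Strictly below 554: 11. Equal to 554: 1.
PR = 11/12 × 100 = 91.7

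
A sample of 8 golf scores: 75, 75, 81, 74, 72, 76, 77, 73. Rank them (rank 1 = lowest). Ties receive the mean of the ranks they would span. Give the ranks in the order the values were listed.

4.5, 4.5, 8, 3, 1, 6, 7, 2

Sorted (ascending): 72, 73, 74, 75, 75, 76, 77, 81
The 2 values of 75 occupy positions 4–5 → average rank (4+5)/2 = 4.5.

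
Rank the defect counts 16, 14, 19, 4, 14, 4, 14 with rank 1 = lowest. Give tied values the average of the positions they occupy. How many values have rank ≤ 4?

Sorted (ascending): 4, 4, 14, 14, 14, 16, 19
The 2 values of 4 occupy positions 1–2 → average rank (1+2)/2 = 1.5.
The 3 values of 14 occupy positions 3–5 → average rank 4.
Ranks ≤ 4: {1.5, 1.5, 4, 4, 4} → 5 values.

5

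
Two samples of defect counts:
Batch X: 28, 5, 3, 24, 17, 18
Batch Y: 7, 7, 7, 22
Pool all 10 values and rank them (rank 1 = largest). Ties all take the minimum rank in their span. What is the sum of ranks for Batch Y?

Sorted (descending): 28, 24, 22, 18, 17, 7, 7, 7, 5, 3
The 3 values of 7 occupy positions 6–8 → each gets rank 6.
Batch Y values → pooled ranks: 7→6, 7→6, 7→6, 22→3
Rank sum = 6 + 6 + 6 + 3 = 21

21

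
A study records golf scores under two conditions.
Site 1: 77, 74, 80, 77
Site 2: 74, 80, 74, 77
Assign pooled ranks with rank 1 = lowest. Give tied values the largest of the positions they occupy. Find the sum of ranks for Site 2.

20

Sorted (ascending): 74, 74, 74, 77, 77, 77, 80, 80
The 3 values of 74 occupy positions 1–3 → each gets rank 3.
The 3 values of 77 occupy positions 4–6 → each gets rank 6.
The 2 values of 80 occupy positions 7–8 → each gets rank 8.
Site 2 values → pooled ranks: 74→3, 80→8, 74→3, 77→6
Rank sum = 3 + 8 + 3 + 6 = 20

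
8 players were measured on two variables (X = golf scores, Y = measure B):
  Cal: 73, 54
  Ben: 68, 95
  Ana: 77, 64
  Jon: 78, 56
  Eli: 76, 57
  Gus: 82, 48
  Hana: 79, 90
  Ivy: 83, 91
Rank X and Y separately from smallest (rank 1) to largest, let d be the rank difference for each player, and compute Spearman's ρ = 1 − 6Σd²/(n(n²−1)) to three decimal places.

-0.095

Ranks of variable 1: 2, 1, 4, 5, 3, 7, 6, 8
Ranks of variable 2: 2, 8, 5, 3, 4, 1, 6, 7
d = r₁ − r₂: 0, -7, -1, 2, -1, 6, 0, 1
d²: 0, 49, 1, 4, 1, 36, 0, 1; Σd² = 92
ρ = 1 − 6·92/(8·63) = 1 − 552/504 = -0.095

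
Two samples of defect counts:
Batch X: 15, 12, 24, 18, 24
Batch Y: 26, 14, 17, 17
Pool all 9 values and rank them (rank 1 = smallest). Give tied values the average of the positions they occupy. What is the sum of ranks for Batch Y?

20

Sorted (ascending): 12, 14, 15, 17, 17, 18, 24, 24, 26
The 2 values of 17 occupy positions 4–5 → average rank (4+5)/2 = 4.5.
The 2 values of 24 occupy positions 7–8 → average rank (7+8)/2 = 7.5.
Batch Y values → pooled ranks: 26→9, 14→2, 17→4.5, 17→4.5
Rank sum = 9 + 2 + 4.5 + 4.5 = 20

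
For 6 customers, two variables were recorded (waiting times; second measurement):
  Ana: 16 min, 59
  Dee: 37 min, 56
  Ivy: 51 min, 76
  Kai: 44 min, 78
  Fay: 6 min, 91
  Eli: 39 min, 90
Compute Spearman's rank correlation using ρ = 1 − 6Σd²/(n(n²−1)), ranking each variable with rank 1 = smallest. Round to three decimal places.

Ranks of variable 1: 2, 3, 6, 5, 1, 4
Ranks of variable 2: 2, 1, 3, 4, 6, 5
d = r₁ − r₂: 0, 2, 3, 1, -5, -1
d²: 0, 4, 9, 1, 25, 1; Σd² = 40
ρ = 1 − 6·40/(6·35) = 1 − 240/210 = -0.143

-0.143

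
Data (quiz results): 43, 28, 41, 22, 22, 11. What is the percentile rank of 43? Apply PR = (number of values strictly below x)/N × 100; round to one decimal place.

N = 6.
Strictly below 43: 5. Equal to 43: 1.
PR = 5/6 × 100 = 83.3

83.3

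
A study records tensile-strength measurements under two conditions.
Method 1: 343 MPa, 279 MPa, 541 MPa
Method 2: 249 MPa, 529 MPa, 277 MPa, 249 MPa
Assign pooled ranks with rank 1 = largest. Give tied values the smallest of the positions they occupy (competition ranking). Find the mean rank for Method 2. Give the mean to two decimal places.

Sorted (descending): 541, 529, 343, 279, 277, 249, 249
The 2 values of 249 occupy positions 6–7 → each gets rank 6.
Method 2 values → pooled ranks: 249→6, 529→2, 277→5, 249→6
Mean rank = (6 + 2 + 5 + 6) / 4 = 4.75

4.75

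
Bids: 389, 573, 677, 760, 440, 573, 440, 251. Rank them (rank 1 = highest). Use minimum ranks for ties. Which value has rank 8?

251

Sorted (descending): 760, 677, 573, 573, 440, 440, 389, 251
The 2 values of 573 occupy positions 3–4 → each gets rank 3.
The 2 values of 440 occupy positions 5–6 → each gets rank 5.
Rank 8 → value 251.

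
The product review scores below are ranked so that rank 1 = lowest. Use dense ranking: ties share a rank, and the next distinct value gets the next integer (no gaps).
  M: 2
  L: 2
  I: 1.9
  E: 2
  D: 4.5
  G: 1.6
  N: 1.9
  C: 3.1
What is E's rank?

3

Sorted (ascending): 1.6, 1.9, 1.9, 2, 2, 2, 3.1, 4.5
The 2 values of 1.9 share dense rank 2.
The 3 values of 2 share dense rank 3.
Remaining distinct values take the next consecutive integers.
E has value 2 → rank 3.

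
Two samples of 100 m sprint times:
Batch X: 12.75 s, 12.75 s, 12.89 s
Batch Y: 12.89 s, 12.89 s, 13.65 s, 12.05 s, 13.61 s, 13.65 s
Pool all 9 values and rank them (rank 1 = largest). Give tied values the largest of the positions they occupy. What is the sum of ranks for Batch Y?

28

Sorted (descending): 13.65, 13.65, 13.61, 12.89, 12.89, 12.89, 12.75, 12.75, 12.05
The 2 values of 13.65 occupy positions 1–2 → each gets rank 2.
The 3 values of 12.89 occupy positions 4–6 → each gets rank 6.
The 2 values of 12.75 occupy positions 7–8 → each gets rank 8.
Batch Y values → pooled ranks: 12.89→6, 12.89→6, 13.65→2, 12.05→9, 13.61→3, 13.65→2
Rank sum = 6 + 6 + 2 + 9 + 3 + 2 = 28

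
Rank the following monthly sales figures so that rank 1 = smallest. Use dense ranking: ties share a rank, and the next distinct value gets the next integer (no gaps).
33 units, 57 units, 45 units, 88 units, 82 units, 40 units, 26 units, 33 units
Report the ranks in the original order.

2, 5, 4, 7, 6, 3, 1, 2

Sorted (ascending): 26, 33, 33, 40, 45, 57, 82, 88
The 2 values of 33 share dense rank 2.
Remaining distinct values take the next consecutive integers.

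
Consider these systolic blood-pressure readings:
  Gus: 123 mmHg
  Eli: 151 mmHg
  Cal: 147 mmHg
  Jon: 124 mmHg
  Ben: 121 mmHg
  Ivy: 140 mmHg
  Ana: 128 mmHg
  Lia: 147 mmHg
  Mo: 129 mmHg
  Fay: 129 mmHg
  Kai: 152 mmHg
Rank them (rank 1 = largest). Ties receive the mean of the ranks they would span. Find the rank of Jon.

9

Sorted (descending): 152, 151, 147, 147, 140, 129, 129, 128, 124, 123, 121
The 2 values of 147 occupy positions 3–4 → average rank (3+4)/2 = 3.5.
The 2 values of 129 occupy positions 6–7 → average rank (6+7)/2 = 6.5.
Jon has value 124 mmHg → rank 9.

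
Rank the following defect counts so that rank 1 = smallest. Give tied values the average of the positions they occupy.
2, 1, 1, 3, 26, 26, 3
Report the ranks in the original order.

3, 1.5, 1.5, 4.5, 6.5, 6.5, 4.5

Sorted (ascending): 1, 1, 2, 3, 3, 26, 26
The 2 values of 1 occupy positions 1–2 → average rank (1+2)/2 = 1.5.
The 2 values of 3 occupy positions 4–5 → average rank (4+5)/2 = 4.5.
The 2 values of 26 occupy positions 6–7 → average rank (6+7)/2 = 6.5.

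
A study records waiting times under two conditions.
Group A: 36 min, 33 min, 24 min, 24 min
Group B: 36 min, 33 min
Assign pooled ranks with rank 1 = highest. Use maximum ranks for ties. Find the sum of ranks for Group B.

Sorted (descending): 36, 36, 33, 33, 24, 24
The 2 values of 36 occupy positions 1–2 → each gets rank 2.
The 2 values of 33 occupy positions 3–4 → each gets rank 4.
The 2 values of 24 occupy positions 5–6 → each gets rank 6.
Group B values → pooled ranks: 36→2, 33→4
Rank sum = 2 + 4 = 6

6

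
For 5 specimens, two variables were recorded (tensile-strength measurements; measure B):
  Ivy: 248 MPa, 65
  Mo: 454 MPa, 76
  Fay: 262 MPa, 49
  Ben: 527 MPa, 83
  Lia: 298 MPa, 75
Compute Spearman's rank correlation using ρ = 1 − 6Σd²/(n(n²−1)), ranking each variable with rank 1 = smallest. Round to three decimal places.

0.900

Ranks of variable 1: 1, 4, 2, 5, 3
Ranks of variable 2: 2, 4, 1, 5, 3
d = r₁ − r₂: -1, 0, 1, 0, 0
d²: 1, 0, 1, 0, 0; Σd² = 2
ρ = 1 − 6·2/(5·24) = 1 − 12/120 = 0.900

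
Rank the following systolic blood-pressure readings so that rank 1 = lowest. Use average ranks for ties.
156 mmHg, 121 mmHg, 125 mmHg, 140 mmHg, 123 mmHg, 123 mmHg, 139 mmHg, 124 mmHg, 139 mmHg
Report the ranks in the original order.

Sorted (ascending): 121, 123, 123, 124, 125, 139, 139, 140, 156
The 2 values of 123 occupy positions 2–3 → average rank (2+3)/2 = 2.5.
The 2 values of 139 occupy positions 6–7 → average rank (6+7)/2 = 6.5.

9, 1, 5, 8, 2.5, 2.5, 6.5, 4, 6.5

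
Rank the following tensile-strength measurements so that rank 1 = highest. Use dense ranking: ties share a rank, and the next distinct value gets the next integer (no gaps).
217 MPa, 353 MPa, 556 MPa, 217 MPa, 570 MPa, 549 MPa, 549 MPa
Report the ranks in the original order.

5, 4, 2, 5, 1, 3, 3

Sorted (descending): 570, 556, 549, 549, 353, 217, 217
The 2 values of 549 share dense rank 3.
The 2 values of 217 share dense rank 5.
Remaining distinct values take the next consecutive integers.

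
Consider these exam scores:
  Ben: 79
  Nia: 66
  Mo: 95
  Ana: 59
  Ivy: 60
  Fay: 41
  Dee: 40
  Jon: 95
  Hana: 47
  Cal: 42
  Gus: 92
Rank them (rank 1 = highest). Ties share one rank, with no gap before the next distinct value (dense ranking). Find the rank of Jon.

1

Sorted (descending): 95, 95, 92, 79, 66, 60, 59, 47, 42, 41, 40
The 2 values of 95 share dense rank 1.
Remaining distinct values take the next consecutive integers.
Jon has value 95 → rank 1.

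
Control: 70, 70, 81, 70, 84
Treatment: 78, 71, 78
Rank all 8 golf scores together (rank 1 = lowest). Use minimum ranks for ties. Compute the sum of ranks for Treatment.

Sorted (ascending): 70, 70, 70, 71, 78, 78, 81, 84
The 3 values of 70 occupy positions 1–3 → each gets rank 1.
The 2 values of 78 occupy positions 5–6 → each gets rank 5.
Treatment values → pooled ranks: 78→5, 71→4, 78→5
Rank sum = 5 + 4 + 5 = 14

14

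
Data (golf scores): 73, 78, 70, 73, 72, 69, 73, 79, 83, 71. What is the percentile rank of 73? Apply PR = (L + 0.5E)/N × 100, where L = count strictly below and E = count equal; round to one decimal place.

55.0

N = 10.
Strictly below 73: 4. Equal to 73: 3.
PR = (4 + 0.5·3)/10 × 100 = 55.0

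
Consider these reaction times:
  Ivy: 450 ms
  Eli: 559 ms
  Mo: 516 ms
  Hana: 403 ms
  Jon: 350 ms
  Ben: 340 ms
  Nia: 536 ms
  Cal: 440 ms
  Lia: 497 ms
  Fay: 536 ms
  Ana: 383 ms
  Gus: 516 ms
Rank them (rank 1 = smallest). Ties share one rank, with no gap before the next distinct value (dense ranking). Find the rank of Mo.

Sorted (ascending): 340, 350, 383, 403, 440, 450, 497, 516, 516, 536, 536, 559
The 2 values of 516 share dense rank 8.
The 2 values of 536 share dense rank 9.
Remaining distinct values take the next consecutive integers.
Mo has value 516 ms → rank 8.

8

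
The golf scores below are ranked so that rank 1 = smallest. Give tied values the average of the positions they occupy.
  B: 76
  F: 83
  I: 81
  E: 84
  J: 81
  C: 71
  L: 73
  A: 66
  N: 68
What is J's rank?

Sorted (ascending): 66, 68, 71, 73, 76, 81, 81, 83, 84
The 2 values of 81 occupy positions 6–7 → average rank (6+7)/2 = 6.5.
J has value 81 → rank 6.5.

6.5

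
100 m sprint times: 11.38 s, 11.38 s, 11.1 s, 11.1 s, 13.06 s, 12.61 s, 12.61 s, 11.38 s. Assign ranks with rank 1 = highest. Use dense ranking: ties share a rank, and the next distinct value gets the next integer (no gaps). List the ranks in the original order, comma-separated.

Sorted (descending): 13.06, 12.61, 12.61, 11.38, 11.38, 11.38, 11.1, 11.1
The 2 values of 12.61 share dense rank 2.
The 3 values of 11.38 share dense rank 3.
The 2 values of 11.1 share dense rank 4.
Remaining distinct values take the next consecutive integers.

3, 3, 4, 4, 1, 2, 2, 3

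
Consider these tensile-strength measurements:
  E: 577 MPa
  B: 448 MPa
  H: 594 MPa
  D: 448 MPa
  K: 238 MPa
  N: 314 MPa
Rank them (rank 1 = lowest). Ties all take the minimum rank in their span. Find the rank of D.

3

Sorted (ascending): 238, 314, 448, 448, 577, 594
The 2 values of 448 occupy positions 3–4 → each gets rank 3.
D has value 448 MPa → rank 3.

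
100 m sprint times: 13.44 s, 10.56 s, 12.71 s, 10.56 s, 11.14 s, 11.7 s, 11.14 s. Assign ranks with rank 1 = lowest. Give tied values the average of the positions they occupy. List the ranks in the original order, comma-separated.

7, 1.5, 6, 1.5, 3.5, 5, 3.5

Sorted (ascending): 10.56, 10.56, 11.14, 11.14, 11.7, 12.71, 13.44
The 2 values of 10.56 occupy positions 1–2 → average rank (1+2)/2 = 1.5.
The 2 values of 11.14 occupy positions 3–4 → average rank (3+4)/2 = 3.5.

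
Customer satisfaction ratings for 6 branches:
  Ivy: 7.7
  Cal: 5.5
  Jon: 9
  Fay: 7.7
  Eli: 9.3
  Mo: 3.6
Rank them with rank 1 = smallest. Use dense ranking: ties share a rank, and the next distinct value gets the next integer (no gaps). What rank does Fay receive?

Sorted (ascending): 3.6, 5.5, 7.7, 7.7, 9, 9.3
The 2 values of 7.7 share dense rank 3.
Remaining distinct values take the next consecutive integers.
Fay has value 7.7 → rank 3.

3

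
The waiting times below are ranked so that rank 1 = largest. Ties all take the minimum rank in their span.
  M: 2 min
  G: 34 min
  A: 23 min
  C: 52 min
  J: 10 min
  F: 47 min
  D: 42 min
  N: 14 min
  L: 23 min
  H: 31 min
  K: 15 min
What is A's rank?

6

Sorted (descending): 52, 47, 42, 34, 31, 23, 23, 15, 14, 10, 2
The 2 values of 23 occupy positions 6–7 → each gets rank 6.
A has value 23 min → rank 6.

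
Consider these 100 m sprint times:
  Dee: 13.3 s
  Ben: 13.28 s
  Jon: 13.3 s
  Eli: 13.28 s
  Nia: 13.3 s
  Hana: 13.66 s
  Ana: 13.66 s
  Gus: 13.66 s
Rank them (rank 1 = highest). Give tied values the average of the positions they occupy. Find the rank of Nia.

5

Sorted (descending): 13.66, 13.66, 13.66, 13.3, 13.3, 13.3, 13.28, 13.28
The 3 values of 13.66 occupy positions 1–3 → average rank 2.
The 3 values of 13.3 occupy positions 4–6 → average rank 5.
The 2 values of 13.28 occupy positions 7–8 → average rank (7+8)/2 = 7.5.
Nia has value 13.3 s → rank 5.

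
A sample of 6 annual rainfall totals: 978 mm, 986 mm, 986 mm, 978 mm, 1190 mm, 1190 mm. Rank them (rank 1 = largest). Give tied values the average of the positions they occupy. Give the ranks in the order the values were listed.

5.5, 3.5, 3.5, 5.5, 1.5, 1.5

Sorted (descending): 1190, 1190, 986, 986, 978, 978
The 2 values of 1190 occupy positions 1–2 → average rank (1+2)/2 = 1.5.
The 2 values of 986 occupy positions 3–4 → average rank (3+4)/2 = 3.5.
The 2 values of 978 occupy positions 5–6 → average rank (5+6)/2 = 5.5.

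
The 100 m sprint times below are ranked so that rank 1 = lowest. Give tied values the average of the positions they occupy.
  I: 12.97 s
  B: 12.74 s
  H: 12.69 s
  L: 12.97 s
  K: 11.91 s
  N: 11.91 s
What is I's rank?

5.5

Sorted (ascending): 11.91, 11.91, 12.69, 12.74, 12.97, 12.97
The 2 values of 11.91 occupy positions 1–2 → average rank (1+2)/2 = 1.5.
The 2 values of 12.97 occupy positions 5–6 → average rank (5+6)/2 = 5.5.
I has value 12.97 s → rank 5.5.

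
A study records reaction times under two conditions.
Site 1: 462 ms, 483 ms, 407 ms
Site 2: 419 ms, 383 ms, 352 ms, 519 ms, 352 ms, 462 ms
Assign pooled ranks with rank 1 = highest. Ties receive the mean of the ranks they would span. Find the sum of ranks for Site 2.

Sorted (descending): 519, 483, 462, 462, 419, 407, 383, 352, 352
The 2 values of 462 occupy positions 3–4 → average rank (3+4)/2 = 3.5.
The 2 values of 352 occupy positions 8–9 → average rank (8+9)/2 = 8.5.
Site 2 values → pooled ranks: 419→5, 383→7, 352→8.5, 519→1, 352→8.5, 462→3.5
Rank sum = 5 + 7 + 8.5 + 1 + 8.5 + 3.5 = 33.5

33.5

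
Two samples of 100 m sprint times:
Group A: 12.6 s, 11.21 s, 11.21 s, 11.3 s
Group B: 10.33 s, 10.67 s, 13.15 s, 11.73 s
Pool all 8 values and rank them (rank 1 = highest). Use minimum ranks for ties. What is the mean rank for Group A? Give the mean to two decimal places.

Sorted (descending): 13.15, 12.6, 11.73, 11.3, 11.21, 11.21, 10.67, 10.33
The 2 values of 11.21 occupy positions 5–6 → each gets rank 5.
Group A values → pooled ranks: 12.6→2, 11.21→5, 11.21→5, 11.3→4
Mean rank = (2 + 5 + 5 + 4) / 4 = 4.00

4.00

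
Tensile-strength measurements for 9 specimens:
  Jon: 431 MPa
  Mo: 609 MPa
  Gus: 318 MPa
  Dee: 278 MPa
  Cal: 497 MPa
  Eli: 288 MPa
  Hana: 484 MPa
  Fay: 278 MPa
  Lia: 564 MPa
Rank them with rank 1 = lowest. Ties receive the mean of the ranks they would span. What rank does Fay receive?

1.5

Sorted (ascending): 278, 278, 288, 318, 431, 484, 497, 564, 609
The 2 values of 278 occupy positions 1–2 → average rank (1+2)/2 = 1.5.
Fay has value 278 MPa → rank 1.5.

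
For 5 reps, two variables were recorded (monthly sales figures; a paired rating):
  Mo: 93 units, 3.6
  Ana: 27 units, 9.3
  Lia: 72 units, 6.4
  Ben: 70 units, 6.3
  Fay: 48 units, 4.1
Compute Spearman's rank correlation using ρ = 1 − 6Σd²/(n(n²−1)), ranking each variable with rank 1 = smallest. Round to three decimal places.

-0.600

Ranks of variable 1: 5, 1, 4, 3, 2
Ranks of variable 2: 1, 5, 4, 3, 2
d = r₁ − r₂: 4, -4, 0, 0, 0
d²: 16, 16, 0, 0, 0; Σd² = 32
ρ = 1 − 6·32/(5·24) = 1 − 192/120 = -0.600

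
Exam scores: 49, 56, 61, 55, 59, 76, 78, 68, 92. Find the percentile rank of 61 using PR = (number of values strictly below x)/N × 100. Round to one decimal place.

44.4

N = 9.
Strictly below 61: 4. Equal to 61: 1.
PR = 4/9 × 100 = 44.4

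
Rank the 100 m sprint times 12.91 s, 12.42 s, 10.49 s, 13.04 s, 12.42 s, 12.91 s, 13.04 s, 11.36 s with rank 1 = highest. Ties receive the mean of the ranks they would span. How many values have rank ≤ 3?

2

Sorted (descending): 13.04, 13.04, 12.91, 12.91, 12.42, 12.42, 11.36, 10.49
The 2 values of 13.04 occupy positions 1–2 → average rank (1+2)/2 = 1.5.
The 2 values of 12.91 occupy positions 3–4 → average rank (3+4)/2 = 3.5.
The 2 values of 12.42 occupy positions 5–6 → average rank (5+6)/2 = 5.5.
Ranks ≤ 3: {1.5, 1.5} → 2 values.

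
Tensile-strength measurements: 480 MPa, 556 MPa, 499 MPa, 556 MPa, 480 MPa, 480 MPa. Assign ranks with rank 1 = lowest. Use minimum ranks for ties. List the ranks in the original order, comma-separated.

1, 5, 4, 5, 1, 1

Sorted (ascending): 480, 480, 480, 499, 556, 556
The 3 values of 480 occupy positions 1–3 → each gets rank 1.
The 2 values of 556 occupy positions 5–6 → each gets rank 5.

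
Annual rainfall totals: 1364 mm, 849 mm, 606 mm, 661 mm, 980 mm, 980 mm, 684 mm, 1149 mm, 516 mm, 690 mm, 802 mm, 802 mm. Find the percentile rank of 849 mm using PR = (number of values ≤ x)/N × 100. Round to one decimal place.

N = 12.
Strictly below 849: 7. Equal to 849: 1.
PR = 8/12 × 100 = 66.7

66.7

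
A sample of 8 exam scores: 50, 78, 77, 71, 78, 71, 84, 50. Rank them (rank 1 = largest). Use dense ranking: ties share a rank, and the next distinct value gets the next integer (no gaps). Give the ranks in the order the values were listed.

5, 2, 3, 4, 2, 4, 1, 5

Sorted (descending): 84, 78, 78, 77, 71, 71, 50, 50
The 2 values of 78 share dense rank 2.
The 2 values of 71 share dense rank 4.
The 2 values of 50 share dense rank 5.
Remaining distinct values take the next consecutive integers.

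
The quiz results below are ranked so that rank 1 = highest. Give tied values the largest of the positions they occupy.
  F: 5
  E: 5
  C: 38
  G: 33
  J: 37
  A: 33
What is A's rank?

4

Sorted (descending): 38, 37, 33, 33, 5, 5
The 2 values of 33 occupy positions 3–4 → each gets rank 4.
The 2 values of 5 occupy positions 5–6 → each gets rank 6.
A has value 33 → rank 4.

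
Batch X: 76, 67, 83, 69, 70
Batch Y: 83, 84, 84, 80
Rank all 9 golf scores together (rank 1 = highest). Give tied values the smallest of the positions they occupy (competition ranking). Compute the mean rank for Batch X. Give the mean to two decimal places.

6.60

Sorted (descending): 84, 84, 83, 83, 80, 76, 70, 69, 67
The 2 values of 84 occupy positions 1–2 → each gets rank 1.
The 2 values of 83 occupy positions 3–4 → each gets rank 3.
Batch X values → pooled ranks: 76→6, 67→9, 83→3, 69→8, 70→7
Mean rank = (6 + 9 + 3 + 8 + 7) / 5 = 6.60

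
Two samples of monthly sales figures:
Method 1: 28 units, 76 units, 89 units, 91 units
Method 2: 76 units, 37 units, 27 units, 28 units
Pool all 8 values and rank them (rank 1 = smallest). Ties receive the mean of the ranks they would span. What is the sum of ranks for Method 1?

Sorted (ascending): 27, 28, 28, 37, 76, 76, 89, 91
The 2 values of 28 occupy positions 2–3 → average rank (2+3)/2 = 2.5.
The 2 values of 76 occupy positions 5–6 → average rank (5+6)/2 = 5.5.
Method 1 values → pooled ranks: 28→2.5, 76→5.5, 89→7, 91→8
Rank sum = 2.5 + 5.5 + 7 + 8 = 23

23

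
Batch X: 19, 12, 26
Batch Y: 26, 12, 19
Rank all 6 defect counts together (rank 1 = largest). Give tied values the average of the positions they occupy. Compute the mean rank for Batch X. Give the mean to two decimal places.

Sorted (descending): 26, 26, 19, 19, 12, 12
The 2 values of 26 occupy positions 1–2 → average rank (1+2)/2 = 1.5.
The 2 values of 19 occupy positions 3–4 → average rank (3+4)/2 = 3.5.
The 2 values of 12 occupy positions 5–6 → average rank (5+6)/2 = 5.5.
Batch X values → pooled ranks: 19→3.5, 12→5.5, 26→1.5
Mean rank = (3.5 + 5.5 + 1.5) / 3 = 3.50

3.50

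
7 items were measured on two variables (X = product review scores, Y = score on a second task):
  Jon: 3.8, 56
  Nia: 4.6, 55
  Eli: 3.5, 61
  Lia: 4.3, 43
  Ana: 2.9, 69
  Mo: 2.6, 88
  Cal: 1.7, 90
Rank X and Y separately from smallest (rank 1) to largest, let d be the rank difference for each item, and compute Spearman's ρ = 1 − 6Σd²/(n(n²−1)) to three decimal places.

-0.964

Ranks of variable 1: 5, 7, 4, 6, 3, 2, 1
Ranks of variable 2: 3, 2, 4, 1, 5, 6, 7
d = r₁ − r₂: 2, 5, 0, 5, -2, -4, -6
d²: 4, 25, 0, 25, 4, 16, 36; Σd² = 110
ρ = 1 − 6·110/(7·48) = 1 − 660/336 = -0.964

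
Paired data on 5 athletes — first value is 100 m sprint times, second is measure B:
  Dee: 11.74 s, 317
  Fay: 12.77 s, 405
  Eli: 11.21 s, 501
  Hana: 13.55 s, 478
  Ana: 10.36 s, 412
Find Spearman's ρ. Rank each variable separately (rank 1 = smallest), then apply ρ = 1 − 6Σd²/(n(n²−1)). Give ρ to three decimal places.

-0.100

Ranks of variable 1: 3, 4, 2, 5, 1
Ranks of variable 2: 1, 2, 5, 4, 3
d = r₁ − r₂: 2, 2, -3, 1, -2
d²: 4, 4, 9, 1, 4; Σd² = 22
ρ = 1 − 6·22/(5·24) = 1 − 132/120 = -0.100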